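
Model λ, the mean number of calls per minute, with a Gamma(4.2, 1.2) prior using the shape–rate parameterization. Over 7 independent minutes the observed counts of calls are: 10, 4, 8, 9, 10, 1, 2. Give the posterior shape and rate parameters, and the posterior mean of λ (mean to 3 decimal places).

Posterior: Gamma(shape=48.2, rate=8.2); mean ≈ 5.878

The Poisson likelihood adds the total count to the shape and the number of exposure periods to the rate. Here ∑xᵢ = 44 and n = 7, so shape 4.2→48.2 and rate 1.2→8.2.
E[λ | data] = 48.2/8.2 = 5.878.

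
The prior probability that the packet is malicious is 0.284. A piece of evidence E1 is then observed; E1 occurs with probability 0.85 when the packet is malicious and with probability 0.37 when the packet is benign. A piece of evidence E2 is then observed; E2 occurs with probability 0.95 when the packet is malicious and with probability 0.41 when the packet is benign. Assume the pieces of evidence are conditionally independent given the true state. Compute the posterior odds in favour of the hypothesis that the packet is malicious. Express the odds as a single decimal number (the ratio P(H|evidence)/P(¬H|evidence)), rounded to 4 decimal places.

Posterior odds ≈ 2.1114

Prior odds = 0.284/(1−0.284) = 0.39665. In log-odds, ln(0.39665) = -0.92471.
Add log likelihood ratios: ln(2.2973) + ln(2.3171) = 1.6720.
Posterior log-odds = 0.74733, so posterior odds = exp(0.74733) = 2.1114.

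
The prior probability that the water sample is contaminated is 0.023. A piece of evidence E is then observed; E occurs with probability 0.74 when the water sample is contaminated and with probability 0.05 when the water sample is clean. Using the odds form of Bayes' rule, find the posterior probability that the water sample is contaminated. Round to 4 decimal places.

Prior odds = 0.023/(1−0.023) = 0.023541.
Likelihood ratio for E = 0.74/0.05 = 14.800.
Posterior odds = prior odds × LR = 0.34841.
Posterior probability = odds/(1+odds) = 0.34841/1.3484 = 0.2584.

Posterior probability ≈ 0.2584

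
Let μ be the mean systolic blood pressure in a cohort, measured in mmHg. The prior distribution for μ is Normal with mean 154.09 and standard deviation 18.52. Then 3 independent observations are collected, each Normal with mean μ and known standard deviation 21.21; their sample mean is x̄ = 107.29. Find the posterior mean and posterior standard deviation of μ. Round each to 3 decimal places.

Posterior mean ≈ 121.527; posterior SD ≈ 10.215

Prior precision 1/τ₀² = 1/18.52² = 0.00291553; data precision n/σ² = 3/21.21² = 0.00666868.
Posterior precision = 0.00291553 + 0.00666868 = 0.00958421, giving posterior SD = 1/√0.00958421 = 10.215.
Posterior mean = (0.00291553·154.09 + 0.00666868·107.29) / 0.00958421 = 121.527.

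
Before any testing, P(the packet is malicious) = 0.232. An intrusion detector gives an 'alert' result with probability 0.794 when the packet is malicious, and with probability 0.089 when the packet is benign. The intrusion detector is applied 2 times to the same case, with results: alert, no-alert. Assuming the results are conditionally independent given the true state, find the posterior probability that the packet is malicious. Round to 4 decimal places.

Posterior P(H) ≈ 0.3787

Let H be the event that the packet is malicious; start with P(H) = 0.232. P('alert'|H) = 0.794, P('alert'|¬H) = 0.089.
Update on result 1 ('alert'): P(H) ← 0.794·0.2320 / (0.794·0.2320 + 0.089·0.7680) = 0.18421/0.25256 = 0.7294.
Update on result 2 ('no-alert'): P(H) ← 0.206·0.7294 / (0.206·0.7294 + 0.911·0.2706) = 0.15025/0.39680 = 0.3787.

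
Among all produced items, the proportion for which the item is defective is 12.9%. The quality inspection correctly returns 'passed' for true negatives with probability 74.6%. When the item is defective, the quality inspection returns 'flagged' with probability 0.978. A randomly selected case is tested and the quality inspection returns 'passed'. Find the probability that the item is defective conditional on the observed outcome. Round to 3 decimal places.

Write H for 'the item is defective'. Prior odds H:¬H = 0.129/0.871 = 0.14811. For the 'passed' outcome, the likelihood ratio is 0.022/0.746 = 0.029491.
Posterior odds = 0.14811 × 0.029491 = 0.0043677, so P(H|E) = 0.0043677/(1+0.0043677) = 0.004.

P(H | E) ≈ 0.004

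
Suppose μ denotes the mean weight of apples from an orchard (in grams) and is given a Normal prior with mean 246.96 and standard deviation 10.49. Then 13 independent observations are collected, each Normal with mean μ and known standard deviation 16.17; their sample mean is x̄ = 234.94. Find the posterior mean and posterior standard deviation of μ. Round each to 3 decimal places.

Prior precision 1/τ₀² = 1/10.49² = 0.00908760; data precision n/σ² = 13/16.17² = 0.0497191.
Posterior precision = 0.00908760 + 0.0497191 = 0.0588067, giving posterior SD = 1/√0.0588067 = 4.124.
Posterior mean = (0.00908760·246.96 + 0.0497191·234.94) / 0.0588067 = 236.797.

Posterior mean ≈ 236.797; posterior SD ≈ 4.124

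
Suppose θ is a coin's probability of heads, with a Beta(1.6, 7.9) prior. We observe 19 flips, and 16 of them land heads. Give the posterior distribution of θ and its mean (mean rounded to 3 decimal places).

Posterior: Beta(17.6, 10.9); mean ≈ 0.618

Observing 16 successes and 3 failures updates Beta(1.6, 7.9) by adding the success and failure counts to the two shape parameters: α = 1.6+16 = 17.6, β = 7.9+3 = 10.9.
Posterior mean = α/(α+β) = 17.6/28.5 = 0.618.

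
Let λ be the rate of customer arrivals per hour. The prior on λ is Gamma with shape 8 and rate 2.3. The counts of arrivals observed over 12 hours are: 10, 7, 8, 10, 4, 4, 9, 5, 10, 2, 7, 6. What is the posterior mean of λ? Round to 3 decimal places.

Total count ∑xᵢ = 82 over n = 12 hours.
Gamma is conjugate to the Poisson likelihood: posterior is Gamma(shape = 8+82 = 90, rate = 2.3+12 = 14.3).
Posterior mean = shape/rate = 90/14.3 = 6.294.

Posterior mean ≈ 6.294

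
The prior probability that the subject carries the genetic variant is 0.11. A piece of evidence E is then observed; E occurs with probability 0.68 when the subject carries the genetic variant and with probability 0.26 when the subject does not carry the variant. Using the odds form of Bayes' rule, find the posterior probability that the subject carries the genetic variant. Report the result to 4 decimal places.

Posterior probability ≈ 0.2443

Prior odds = 0.11/(1−0.11) = 0.12360. In log-odds, ln(0.12360) = -2.0907.
Add log likelihood ratio: ln(2.6154) = 0.96141.
Posterior log-odds = -1.1293, so posterior odds = exp(-1.1293) = 0.32325. Converting, P(H|E) = 0.32325/1.3232 = 0.2443.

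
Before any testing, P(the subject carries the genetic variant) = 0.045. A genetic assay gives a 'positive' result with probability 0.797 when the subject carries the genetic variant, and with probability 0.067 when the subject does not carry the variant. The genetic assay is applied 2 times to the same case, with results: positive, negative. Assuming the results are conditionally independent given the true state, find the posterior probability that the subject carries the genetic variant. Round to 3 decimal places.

Posterior P(H) ≈ 0.109

Let H be the event that the subject carries the genetic variant; start with P(H) = 0.045. P('positive'|H) = 0.797, P('positive'|¬H) = 0.067.
Update on result 1 ('positive'): P(H) ← 0.797·0.0450 / (0.797·0.0450 + 0.067·0.9550) = 0.035865/0.099850 = 0.3592.
Update on result 2 ('negative'): P(H) ← 0.203·0.3592 / (0.203·0.3592 + 0.933·0.6408) = 0.072915/0.67079 = 0.1087.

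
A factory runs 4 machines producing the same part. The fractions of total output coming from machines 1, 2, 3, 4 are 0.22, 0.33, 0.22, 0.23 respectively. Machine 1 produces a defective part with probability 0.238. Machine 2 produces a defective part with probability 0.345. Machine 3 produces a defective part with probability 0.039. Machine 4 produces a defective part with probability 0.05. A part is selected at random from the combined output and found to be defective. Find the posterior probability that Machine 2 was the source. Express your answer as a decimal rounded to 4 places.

Posterior probability ≈ 0.6111

P(defective|M1) = 0.238; P(defective|M2) = 0.345; P(defective|M3) = 0.039; P(defective|M4) = 0.05.
Prior × likelihood for each source: 0.22·0.238=0.05236, 0.33·0.345=0.1138, 0.22·0.039=0.008580, 0.23·0.05=0.01150. Summing gives P(defective) = 0.18629.
P(Machine 2 | defective) = 0.1138 / 0.18629 = 0.6111.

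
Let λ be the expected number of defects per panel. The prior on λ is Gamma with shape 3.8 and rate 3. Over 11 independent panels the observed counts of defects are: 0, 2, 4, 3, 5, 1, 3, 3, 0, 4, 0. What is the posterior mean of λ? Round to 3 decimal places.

The Poisson likelihood adds the total count to the shape and the number of exposure periods to the rate. Here ∑xᵢ = 25 and n = 11, so shape 3.8→28.8 and rate 3→14.
E[λ | data] = 28.8/14 = 2.057.

Posterior mean ≈ 2.057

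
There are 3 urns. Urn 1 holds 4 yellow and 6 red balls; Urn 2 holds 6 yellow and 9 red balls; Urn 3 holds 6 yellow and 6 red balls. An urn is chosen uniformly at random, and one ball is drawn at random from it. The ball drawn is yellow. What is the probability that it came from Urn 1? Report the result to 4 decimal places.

Tabulate prior·likelihood by source: [1] prior 0.333333, lik 0.4, product 0.1333; [2] prior 0.333333, lik 0.4, product 0.1333; [3] prior 0.333333, lik 0.5, product 0.1667.
Normalizing constant = 0.43333; the posterior for Urn 1 is its product over the sum, 0.1333/0.43333 = 0.3077.

Posterior probability ≈ 0.3077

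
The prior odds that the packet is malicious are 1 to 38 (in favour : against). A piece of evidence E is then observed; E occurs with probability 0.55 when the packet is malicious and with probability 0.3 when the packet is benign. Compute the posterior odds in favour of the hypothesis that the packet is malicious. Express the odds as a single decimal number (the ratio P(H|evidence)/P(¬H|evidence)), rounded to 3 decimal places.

Posterior odds ≈ 0.048

Prior odds = 1/38 = 0.026316.
Likelihood ratio for E = 0.55/0.3 = 1.8333.
Posterior odds = prior odds × LR = 0.048246.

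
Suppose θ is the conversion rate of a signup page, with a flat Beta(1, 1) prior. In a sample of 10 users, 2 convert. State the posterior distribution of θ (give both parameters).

The binomial likelihood is conjugate to the Beta prior: with 2 successes and 8 failures, the posterior is Beta(1+2, 1+8) = Beta(3, 9).

Posterior: Beta(3, 9)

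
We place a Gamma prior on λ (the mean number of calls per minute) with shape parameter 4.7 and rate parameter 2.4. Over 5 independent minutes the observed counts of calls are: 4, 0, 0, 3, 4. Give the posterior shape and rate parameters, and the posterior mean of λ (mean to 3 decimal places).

Total count ∑xᵢ = 11 over n = 5 minutes.
Gamma is conjugate to the Poisson likelihood: posterior is Gamma(shape = 4.7+11 = 15.7, rate = 2.4+5 = 7.4).
E[λ | data] = 15.7/7.4 = 2.122.

Posterior: Gamma(shape=15.7, rate=7.4); mean ≈ 2.122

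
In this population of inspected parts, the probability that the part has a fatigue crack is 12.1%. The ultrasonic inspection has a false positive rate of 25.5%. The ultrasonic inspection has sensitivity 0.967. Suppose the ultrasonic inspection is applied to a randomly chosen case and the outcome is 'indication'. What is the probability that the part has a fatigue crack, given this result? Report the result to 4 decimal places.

Write H for 'the part has a fatigue crack'. Prior odds H:¬H = 0.121/0.879 = 0.13766. For the 'indication' outcome, the likelihood ratio is 0.967/0.255 = 3.7922.
Posterior odds = 0.13766 × 3.7922 = 0.52201, so P(H|E) = 0.52201/(1+0.52201) = 0.3430.

P(H | E) ≈ 0.3430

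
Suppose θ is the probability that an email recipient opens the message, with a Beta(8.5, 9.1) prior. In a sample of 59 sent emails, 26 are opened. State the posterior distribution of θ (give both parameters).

Observing 26 successes and 33 failures updates Beta(8.5, 9.1) by adding the success and failure counts to the two shape parameters: α = 8.5+26 = 34.5, β = 9.1+33 = 42.1.

Posterior: Beta(34.5, 42.1)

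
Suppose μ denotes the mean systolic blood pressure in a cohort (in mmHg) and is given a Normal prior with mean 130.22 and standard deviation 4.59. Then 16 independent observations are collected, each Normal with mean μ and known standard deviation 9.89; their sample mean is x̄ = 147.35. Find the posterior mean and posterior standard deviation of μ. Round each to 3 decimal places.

With known σ, the Normal prior is conjugate. Weight on the data is w = (n/σ²)/(n/σ² + 1/τ₀²) = 0.163579/(0.163579+0.0474651) = 0.77509.
Posterior mean = w·x̄ + (1−w)·μ₀ = 0.77509·147.35 + 0.22491·130.22 = 143.497. Posterior variance = 1/(0.163579+0.0474651) = 4.73835, so SD = 2.177.

Posterior mean ≈ 143.497; posterior SD ≈ 2.177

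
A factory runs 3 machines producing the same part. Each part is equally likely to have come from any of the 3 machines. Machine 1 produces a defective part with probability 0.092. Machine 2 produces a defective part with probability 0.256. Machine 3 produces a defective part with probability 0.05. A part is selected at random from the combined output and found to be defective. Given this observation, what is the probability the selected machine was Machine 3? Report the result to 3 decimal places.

Tabulate prior·likelihood by source: [1] prior 0.333333, lik 0.092, product 0.03067; [2] prior 0.333333, lik 0.256, product 0.08533; [3] prior 0.333333, lik 0.05, product 0.01667.
Normalizing constant = 0.13267; the posterior for Machine 3 is its product over the sum, 0.01667/0.13267 = 0.126.

Posterior probability ≈ 0.126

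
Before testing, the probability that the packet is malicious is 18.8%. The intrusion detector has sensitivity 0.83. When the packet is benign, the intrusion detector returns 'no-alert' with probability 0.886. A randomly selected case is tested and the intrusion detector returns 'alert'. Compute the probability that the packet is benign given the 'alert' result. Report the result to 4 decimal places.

P(¬H | E) ≈ 0.3723

Let H be the event that the packet is malicious. P(H) = 0.188, so P(¬H) = 0.812. With E the 'alert' result, P(E|H) = 0.83 and P(E|¬H) = 0.114.
P(E) = 0.83·0.188 + 0.114·0.812 = 0.15604 + 0.092568 = 0.24861.
By Bayes' theorem, P(H|E) = 0.15604 / 0.24861 = 0.6277. Hence P(¬H|E) = 1 − 0.6277 = 0.3723.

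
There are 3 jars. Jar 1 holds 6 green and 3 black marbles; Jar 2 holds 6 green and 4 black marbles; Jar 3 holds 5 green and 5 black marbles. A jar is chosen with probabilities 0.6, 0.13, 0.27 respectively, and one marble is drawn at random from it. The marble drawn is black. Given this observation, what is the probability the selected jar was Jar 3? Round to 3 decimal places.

Posterior probability ≈ 0.349

Tabulate prior·likelihood by source: [1] prior 0.6, lik 0.3333, product 0.2000; [2] prior 0.13, lik 0.4, product 0.05200; [3] prior 0.27, lik 0.5, product 0.1350.
Normalizing constant = 0.38700; the posterior for Jar 3 is its product over the sum, 0.1350/0.38700 = 0.349.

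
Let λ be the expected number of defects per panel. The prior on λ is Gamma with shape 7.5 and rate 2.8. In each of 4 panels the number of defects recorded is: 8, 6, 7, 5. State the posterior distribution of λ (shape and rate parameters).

The Poisson likelihood adds the total count to the shape and the number of exposure periods to the rate. Here ∑xᵢ = 26 and n = 4, so shape 7.5→33.5 and rate 2.8→6.8.

Posterior: Gamma(shape=33.5, rate=6.8)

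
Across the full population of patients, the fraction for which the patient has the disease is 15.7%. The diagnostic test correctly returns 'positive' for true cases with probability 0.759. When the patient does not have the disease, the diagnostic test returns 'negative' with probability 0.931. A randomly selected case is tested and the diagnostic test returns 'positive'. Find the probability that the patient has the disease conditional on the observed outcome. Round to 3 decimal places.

P(H | E) ≈ 0.672

Let H be the event that the patient has the disease. P(H) = 0.157, so P(¬H) = 0.843. With E the 'positive' result, P(E|H) = 0.759 and P(E|¬H) = 0.069.
P(E) = 0.759·0.157 + 0.069·0.843 = 0.11916 + 0.058167 = 0.17733.
By Bayes' theorem, P(H|E) = 0.11916 / 0.17733 = 0.672.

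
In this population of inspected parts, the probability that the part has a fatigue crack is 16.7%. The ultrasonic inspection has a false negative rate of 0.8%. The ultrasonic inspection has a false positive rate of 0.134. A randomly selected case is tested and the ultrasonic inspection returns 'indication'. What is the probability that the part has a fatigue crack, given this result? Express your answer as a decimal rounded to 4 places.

Write H for 'the part has a fatigue crack'. Prior odds H:¬H = 0.167/0.833 = 0.20048. For the 'indication' outcome, the likelihood ratio is 0.992/0.134 = 7.4030.
Posterior odds = 0.20048 × 7.4030 = 1.4842, so P(H|E) = 1.4842/(1+1.4842) = 0.5974.

P(H | E) ≈ 0.5974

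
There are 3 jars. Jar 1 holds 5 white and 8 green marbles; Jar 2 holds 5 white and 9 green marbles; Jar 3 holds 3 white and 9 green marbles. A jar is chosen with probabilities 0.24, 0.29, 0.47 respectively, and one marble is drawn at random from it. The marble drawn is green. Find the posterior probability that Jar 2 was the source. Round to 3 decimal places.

P(green|Jar 1) = 0.6154; P(green|Jar 2) = 0.6429; P(green|Jar 3) = 0.75.
Prior × likelihood for each source: 0.24·0.6154=0.1477, 0.29·0.6429=0.1864, 0.47·0.75=0.3525. Summing gives P(green) = 0.68662.
P(Jar 2 | green) = 0.1864 / 0.68662 = 0.272.

Posterior probability ≈ 0.272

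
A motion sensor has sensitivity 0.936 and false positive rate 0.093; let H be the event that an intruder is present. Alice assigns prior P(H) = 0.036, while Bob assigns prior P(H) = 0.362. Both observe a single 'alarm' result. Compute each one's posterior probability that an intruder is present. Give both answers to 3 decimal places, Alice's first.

P('+'|H) = 0.936, P('+'|¬H) = 0.093.
Alice: numerator 0.936·0.036 = 0.033696; evidence = 0.033696+0.093·0.964 = 0.12335; posterior = 0.273.
Bob: numerator 0.936·0.362 = 0.33883; evidence = 0.33883+0.093·0.638 = 0.39817; posterior = 0.851.

Alice: 0.273; Bob: 0.851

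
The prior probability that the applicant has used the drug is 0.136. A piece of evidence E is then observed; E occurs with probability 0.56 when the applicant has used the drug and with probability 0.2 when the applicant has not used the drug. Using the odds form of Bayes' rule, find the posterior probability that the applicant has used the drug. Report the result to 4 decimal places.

Posterior probability ≈ 0.3059

Prior odds = 0.136/(1−0.136) = 0.15741. In log-odds, ln(0.15741) = -1.8489.
Add log likelihood ratio: ln(2.8000) = 1.0296.
Posterior log-odds = -0.81930, so posterior odds = exp(-0.81930) = 0.44074. Converting, P(H|E) = 0.44074/1.4407 = 0.3059.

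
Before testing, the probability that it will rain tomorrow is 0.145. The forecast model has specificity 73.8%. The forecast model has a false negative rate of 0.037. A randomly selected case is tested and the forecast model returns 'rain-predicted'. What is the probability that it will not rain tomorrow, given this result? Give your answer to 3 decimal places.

P(¬H | E) ≈ 0.616

Let H be the event that it will rain tomorrow. P(H) = 0.145, so P(¬H) = 0.855. With E the 'rain-predicted' result, P(E|H) = 0.963 and P(E|¬H) = 0.262.
P(E) = 0.963·0.145 + 0.262·0.855 = 0.13963 + 0.22401 = 0.36364.
By Bayes' theorem, P(H|E) = 0.13963 / 0.36364 = 0.384. Hence P(¬H|E) = 1 − 0.384 = 0.616.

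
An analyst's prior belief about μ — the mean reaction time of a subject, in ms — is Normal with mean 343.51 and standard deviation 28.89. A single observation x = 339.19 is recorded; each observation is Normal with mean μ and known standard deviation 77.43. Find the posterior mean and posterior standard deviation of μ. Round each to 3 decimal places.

Posterior mean ≈ 342.982; posterior SD ≈ 27.067

With known σ, the Normal prior is conjugate. Weight on the data is w = (n/σ²)/(n/σ² + 1/τ₀²) = 0.00016679/(0.00016679+0.00119813) = 0.12220.
Posterior mean = w·x̄ + (1−w)·μ₀ = 0.12220·339.19 + 0.87780·343.51 = 342.982. Posterior variance = 1/(0.00016679+0.00119813) = 732.640, so SD = 27.067.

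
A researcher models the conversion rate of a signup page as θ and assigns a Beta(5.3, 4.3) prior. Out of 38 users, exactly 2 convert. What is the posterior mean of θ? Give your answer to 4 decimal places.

The binomial likelihood is conjugate to the Beta prior: with 2 successes and 36 failures, the posterior is Beta(5.3+2, 4.3+36) = Beta(7.3, 40.3).
E[θ | data] = 7.3/(7.3+40.3) = 0.1534.

Posterior mean ≈ 0.1534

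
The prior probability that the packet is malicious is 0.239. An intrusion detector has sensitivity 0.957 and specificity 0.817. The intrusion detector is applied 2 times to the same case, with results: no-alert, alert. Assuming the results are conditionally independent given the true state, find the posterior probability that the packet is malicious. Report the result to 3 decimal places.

Posterior P(H) ≈ 0.080

Let H be the event that the packet is malicious; start with P(H) = 0.239. P('alert'|H) = 0.957, P('alert'|¬H) = 0.183.
Update on result 1 ('no-alert'): P(H) ← 0.043·0.2390 / (0.043·0.2390 + 0.817·0.7610) = 0.010277/0.63201 = 0.0163.
Update on result 2 ('alert'): P(H) ← 0.957·0.0163 / (0.957·0.0163 + 0.183·0.9837) = 0.015562/0.19559 = 0.0796.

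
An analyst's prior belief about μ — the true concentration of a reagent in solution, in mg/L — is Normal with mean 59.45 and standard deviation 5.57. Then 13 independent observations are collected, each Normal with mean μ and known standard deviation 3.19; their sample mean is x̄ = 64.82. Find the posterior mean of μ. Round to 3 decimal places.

Posterior mean ≈ 64.688

Prior precision 1/τ₀² = 1/5.57² = 0.0322322; data precision n/σ² = 13/3.19² = 1.27750.
Posterior precision = 0.0322322 + 1.27750 = 1.30974.
Posterior mean = (0.0322322·59.45 + 1.27750·64.82) / 1.30974 = 64.688.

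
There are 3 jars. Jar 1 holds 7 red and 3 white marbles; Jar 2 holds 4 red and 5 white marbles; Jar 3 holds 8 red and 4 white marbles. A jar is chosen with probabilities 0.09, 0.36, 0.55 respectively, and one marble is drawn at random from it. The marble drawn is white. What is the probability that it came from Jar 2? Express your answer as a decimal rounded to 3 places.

Tabulate prior·likelihood by source: [1] prior 0.09, lik 0.3, product 0.02700; [2] prior 0.36, lik 0.5556, product 0.2000; [3] prior 0.55, lik 0.3333, product 0.1833.
Normalizing constant = 0.41033; the posterior for Jar 2 is its product over the sum, 0.2000/0.41033 = 0.487.

Posterior probability ≈ 0.487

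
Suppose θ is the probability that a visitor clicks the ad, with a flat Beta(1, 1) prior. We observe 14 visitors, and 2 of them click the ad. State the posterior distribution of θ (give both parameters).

The binomial likelihood is conjugate to the Beta prior: with 2 successes and 12 failures, the posterior is Beta(1+2, 1+12) = Beta(3, 13).

Posterior: Beta(3, 13)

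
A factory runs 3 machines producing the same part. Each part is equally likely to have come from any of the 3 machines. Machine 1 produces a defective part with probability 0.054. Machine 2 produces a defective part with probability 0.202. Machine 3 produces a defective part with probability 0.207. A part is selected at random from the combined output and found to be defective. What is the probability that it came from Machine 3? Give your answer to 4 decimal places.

P(defective|M1) = 0.054; P(defective|M2) = 0.202; P(defective|M3) = 0.207.
Prior × likelihood for each source: 0.333333·0.054=0.01800, 0.333333·0.202=0.06733, 0.333333·0.207=0.06900. Summing gives P(defective) = 0.15433.
P(Machine 3 | defective) = 0.06900 / 0.15433 = 0.4471.

Posterior probability ≈ 0.4471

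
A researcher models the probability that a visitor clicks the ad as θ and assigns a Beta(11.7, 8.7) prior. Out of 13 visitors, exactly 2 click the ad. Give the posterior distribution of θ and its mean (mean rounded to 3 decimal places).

Posterior: Beta(13.7, 19.7); mean ≈ 0.410

Observing 2 successes and 11 failures updates Beta(11.7, 8.7) by adding the success and failure counts to the two shape parameters: α = 11.7+2 = 13.7, β = 8.7+11 = 19.7.
E[θ | data] = 13.7/(13.7+19.7) = 0.410.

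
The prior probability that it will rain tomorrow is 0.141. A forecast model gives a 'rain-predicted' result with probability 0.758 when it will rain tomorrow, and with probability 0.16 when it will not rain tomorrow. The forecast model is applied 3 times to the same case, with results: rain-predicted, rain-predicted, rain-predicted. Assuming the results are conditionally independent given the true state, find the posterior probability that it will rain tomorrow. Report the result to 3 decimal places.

Posterior P(H) ≈ 0.946

Let H be the event that it will rain tomorrow; start with P(H) = 0.141. P('rain-predicted'|H) = 0.758, P('rain-predicted'|¬H) = 0.16.
Update on result 1 ('rain-predicted'): P(H) ← 0.758·0.1410 / (0.758·0.1410 + 0.16·0.8590) = 0.10688/0.24432 = 0.4375.
Update on result 2 ('rain-predicted'): P(H) ← 0.758·0.4375 / (0.758·0.4375 + 0.16·0.5625) = 0.33159/0.42160 = 0.7865.
Update on result 3 ('rain-predicted'): P(H) ← 0.758·0.7865 / (0.758·0.7865 + 0.16·0.2135) = 0.59617/0.63033 = 0.9458.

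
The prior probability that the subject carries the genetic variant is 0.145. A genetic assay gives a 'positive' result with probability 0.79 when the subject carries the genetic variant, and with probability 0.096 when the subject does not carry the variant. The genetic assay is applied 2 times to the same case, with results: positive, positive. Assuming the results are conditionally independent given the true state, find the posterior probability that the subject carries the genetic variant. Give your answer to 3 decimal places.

Posterior P(H) ≈ 0.920

With H the event that the subject carries the genetic variant, the joint likelihood of the observed sequence is P(data|H) = 0.79·0.79 = 0.62410 and P(data|¬H) = 0.096·0.096 = 0.0092160.
Bayes: P(H|data) = 0.145·0.62410 / (0.145·0.62410 + 0.855·0.0092160) = 0.090495/0.098374 = 0.9199.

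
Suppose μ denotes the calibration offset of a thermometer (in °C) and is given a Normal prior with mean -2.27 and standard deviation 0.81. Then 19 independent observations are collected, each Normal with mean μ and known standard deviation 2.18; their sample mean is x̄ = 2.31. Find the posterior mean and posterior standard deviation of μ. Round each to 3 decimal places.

With known σ, the Normal prior is conjugate. Weight on the data is w = (n/σ²)/(n/σ² + 1/τ₀²) = 3.99798/(3.99798+1.52416) = 0.72399.
Posterior mean = w·x̄ + (1−w)·μ₀ = 0.72399·2.31 + 0.27601·-2.27 = 1.046. Posterior variance = 1/(3.99798+1.52416) = 0.181089, so SD = 0.426.

Posterior mean ≈ 1.046; posterior SD ≈ 0.426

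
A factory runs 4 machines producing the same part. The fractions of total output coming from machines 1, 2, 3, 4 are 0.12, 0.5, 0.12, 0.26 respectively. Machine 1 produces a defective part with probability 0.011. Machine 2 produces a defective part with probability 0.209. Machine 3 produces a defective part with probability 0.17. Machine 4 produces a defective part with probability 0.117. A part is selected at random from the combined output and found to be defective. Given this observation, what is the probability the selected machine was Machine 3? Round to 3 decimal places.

Posterior probability ≈ 0.130

P(defective|M1) = 0.011; P(defective|M2) = 0.209; P(defective|M3) = 0.17; P(defective|M4) = 0.117.
Prior × likelihood for each source: 0.12·0.011=0.001320, 0.5·0.209=0.1045, 0.12·0.17=0.02040, 0.26·0.117=0.03042. Summing gives P(defective) = 0.15664.
P(Machine 3 | defective) = 0.02040 / 0.15664 = 0.130.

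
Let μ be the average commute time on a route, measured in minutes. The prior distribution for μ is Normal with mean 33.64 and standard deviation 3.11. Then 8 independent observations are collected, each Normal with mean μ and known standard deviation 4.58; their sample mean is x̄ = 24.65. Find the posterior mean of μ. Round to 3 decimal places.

Posterior mean ≈ 26.567

Prior precision 1/τ₀² = 1/3.11² = 0.103390; data precision n/σ² = 8/4.58² = 0.381381.
Posterior precision = 0.103390 + 0.381381 = 0.484771.
Posterior mean = (0.103390·33.64 + 0.381381·24.65) / 0.484771 = 26.567.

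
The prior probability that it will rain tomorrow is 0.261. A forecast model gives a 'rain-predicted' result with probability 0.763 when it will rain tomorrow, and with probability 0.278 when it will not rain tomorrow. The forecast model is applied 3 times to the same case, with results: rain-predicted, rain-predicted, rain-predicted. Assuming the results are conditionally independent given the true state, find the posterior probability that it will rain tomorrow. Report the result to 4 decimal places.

Let H be the event that it will rain tomorrow; start with P(H) = 0.261. P('rain-predicted'|H) = 0.763, P('rain-predicted'|¬H) = 0.278.
Update on result 1 ('rain-predicted'): P(H) ← 0.763·0.2610 / (0.763·0.2610 + 0.278·0.7390) = 0.19914/0.40459 = 0.4922.
Update on result 2 ('rain-predicted'): P(H) ← 0.763·0.4922 / (0.763·0.4922 + 0.278·0.5078) = 0.37556/0.51672 = 0.7268.
Update on result 3 ('rain-predicted'): P(H) ← 0.763·0.7268 / (0.763·0.7268 + 0.278·0.2732) = 0.55456/0.63050 = 0.8795.

Posterior P(H) ≈ 0.8795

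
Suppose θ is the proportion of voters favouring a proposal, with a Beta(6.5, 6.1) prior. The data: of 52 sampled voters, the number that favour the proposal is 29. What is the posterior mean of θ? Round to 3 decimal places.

The binomial likelihood is conjugate to the Beta prior: with 29 successes and 23 failures, the posterior is Beta(6.5+29, 6.1+23) = Beta(35.5, 29.1).
Posterior mean = α/(α+β) = 35.5/64.6 = 0.550.

Posterior mean ≈ 0.550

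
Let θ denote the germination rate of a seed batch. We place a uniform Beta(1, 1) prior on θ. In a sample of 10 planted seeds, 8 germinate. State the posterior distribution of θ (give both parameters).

Observing 8 successes and 2 failures updates Beta(1, 1) by adding the success and failure counts to the two shape parameters: α = 1+8 = 9, β = 1+2 = 3.

Posterior: Beta(9, 3)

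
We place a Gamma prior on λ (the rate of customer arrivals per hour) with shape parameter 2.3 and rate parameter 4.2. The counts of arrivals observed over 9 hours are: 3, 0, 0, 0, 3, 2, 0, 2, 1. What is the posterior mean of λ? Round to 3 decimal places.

Total count ∑xᵢ = 11 over n = 9 hours.
Gamma is conjugate to the Poisson likelihood: posterior is Gamma(shape = 2.3+11 = 13.3, rate = 4.2+9 = 13.2).
E[λ | data] = 13.3/13.2 = 1.008.

Posterior mean ≈ 1.008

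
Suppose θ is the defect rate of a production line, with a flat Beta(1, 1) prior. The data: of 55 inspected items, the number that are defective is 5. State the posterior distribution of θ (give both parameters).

Posterior: Beta(6, 51)

The binomial likelihood is conjugate to the Beta prior: with 5 successes and 50 failures, the posterior is Beta(1+5, 1+50) = Beta(6, 51).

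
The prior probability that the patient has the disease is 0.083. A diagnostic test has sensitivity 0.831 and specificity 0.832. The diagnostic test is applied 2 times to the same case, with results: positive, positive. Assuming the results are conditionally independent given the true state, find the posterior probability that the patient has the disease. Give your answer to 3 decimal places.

Posterior P(H) ≈ 0.689

Let H be the event that the patient has the disease; start with P(H) = 0.083. P('positive'|H) = 0.831, P('positive'|¬H) = 0.168.
Update on result 1 ('positive'): P(H) ← 0.831·0.0830 / (0.831·0.0830 + 0.168·0.9170) = 0.068973/0.22303 = 0.3093.
Update on result 2 ('positive'): P(H) ← 0.831·0.3093 / (0.831·0.3093 + 0.168·0.6907) = 0.25699/0.37304 = 0.6889.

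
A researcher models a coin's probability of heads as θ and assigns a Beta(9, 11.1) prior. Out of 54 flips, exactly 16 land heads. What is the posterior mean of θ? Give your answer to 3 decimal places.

The binomial likelihood is conjugate to the Beta prior: with 16 successes and 38 failures, the posterior is Beta(9+16, 11.1+38) = Beta(25, 49.1).
Posterior mean = α/(α+β) = 25/74.1 = 0.337.

Posterior mean ≈ 0.337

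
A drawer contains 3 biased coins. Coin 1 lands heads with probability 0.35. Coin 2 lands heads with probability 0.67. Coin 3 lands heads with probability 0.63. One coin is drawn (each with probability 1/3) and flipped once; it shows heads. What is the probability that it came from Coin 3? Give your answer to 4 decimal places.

Posterior probability ≈ 0.3818

P(heads|C1) = 0.35; P(heads|C2) = 0.67; P(heads|C3) = 0.63.
Prior × likelihood for each source: 0.333333·0.35=0.1167, 0.333333·0.67=0.2233, 0.333333·0.63=0.2100. Summing gives P(heads) = 0.55000.
P(Coin 3 | heads) = 0.2100 / 0.55000 = 0.3818.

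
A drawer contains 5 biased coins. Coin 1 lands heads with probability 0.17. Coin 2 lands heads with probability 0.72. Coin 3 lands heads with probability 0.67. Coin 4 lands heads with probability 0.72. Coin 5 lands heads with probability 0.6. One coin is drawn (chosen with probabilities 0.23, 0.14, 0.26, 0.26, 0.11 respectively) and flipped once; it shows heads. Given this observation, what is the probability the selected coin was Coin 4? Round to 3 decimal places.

P(heads|C1) = 0.17; P(heads|C2) = 0.72; P(heads|C3) = 0.67; P(heads|C4) = 0.72; P(heads|C5) = 0.6.
Prior × likelihood for each source: 0.23·0.17=0.03910, 0.14·0.72=0.1008, 0.26·0.67=0.1742, 0.26·0.72=0.1872, 0.11·0.6=0.06600. Summing gives P(heads) = 0.56730.
P(Coin 4 | heads) = 0.1872 / 0.56730 = 0.330.

Posterior probability ≈ 0.330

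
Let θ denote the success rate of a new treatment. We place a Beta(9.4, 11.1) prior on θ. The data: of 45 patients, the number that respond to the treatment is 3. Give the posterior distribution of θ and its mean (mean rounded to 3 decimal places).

Observing 3 successes and 42 failures updates Beta(9.4, 11.1) by adding the success and failure counts to the two shape parameters: α = 9.4+3 = 12.4, β = 11.1+42 = 53.1.
Posterior mean = α/(α+β) = 12.4/65.5 = 0.189.

Posterior: Beta(12.4, 53.1); mean ≈ 0.189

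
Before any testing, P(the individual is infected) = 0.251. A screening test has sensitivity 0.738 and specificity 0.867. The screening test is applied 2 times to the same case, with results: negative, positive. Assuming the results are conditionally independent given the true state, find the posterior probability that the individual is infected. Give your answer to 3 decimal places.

Posterior P(H) ≈ 0.360

Let H be the event that the individual is infected; start with P(H) = 0.251. P('positive'|H) = 0.738, P('positive'|¬H) = 0.133.
Update on result 1 ('negative'): P(H) ← 0.262·0.2510 / (0.262·0.2510 + 0.867·0.7490) = 0.065762/0.71515 = 0.0920.
Update on result 2 ('positive'): P(H) ← 0.738·0.0920 / (0.738·0.0920 + 0.133·0.9080) = 0.067864/0.18863 = 0.3598.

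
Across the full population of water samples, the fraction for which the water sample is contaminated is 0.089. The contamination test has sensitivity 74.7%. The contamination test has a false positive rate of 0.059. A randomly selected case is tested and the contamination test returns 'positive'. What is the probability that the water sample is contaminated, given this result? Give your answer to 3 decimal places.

P(H | E) ≈ 0.553

Let H be the event that the water sample is contaminated. P(H) = 0.089, so P(¬H) = 0.911. With E the 'positive' result, P(E|H) = 0.747 and P(E|¬H) = 0.059.
P(E) = 0.747·0.089 + 0.059·0.911 = 0.066483 + 0.053749 = 0.12023.
By Bayes' theorem, P(H|E) = 0.066483 / 0.12023 = 0.553.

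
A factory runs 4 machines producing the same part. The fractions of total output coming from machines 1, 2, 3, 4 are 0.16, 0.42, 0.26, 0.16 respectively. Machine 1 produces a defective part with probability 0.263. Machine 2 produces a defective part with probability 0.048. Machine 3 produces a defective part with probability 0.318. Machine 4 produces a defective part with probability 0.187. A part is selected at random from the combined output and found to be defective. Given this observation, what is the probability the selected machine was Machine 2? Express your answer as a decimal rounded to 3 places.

Posterior probability ≈ 0.115

Tabulate prior·likelihood by source: [1] prior 0.16, lik 0.263, product 0.04208; [2] prior 0.42, lik 0.048, product 0.02016; [3] prior 0.26, lik 0.318, product 0.08268; [4] prior 0.16, lik 0.187, product 0.02992.
Normalizing constant = 0.17484; the posterior for Machine 2 is its product over the sum, 0.02016/0.17484 = 0.115.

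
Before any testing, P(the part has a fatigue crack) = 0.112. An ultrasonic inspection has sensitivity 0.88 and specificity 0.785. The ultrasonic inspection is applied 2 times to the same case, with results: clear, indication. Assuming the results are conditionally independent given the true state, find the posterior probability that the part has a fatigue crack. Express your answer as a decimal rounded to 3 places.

Posterior P(H) ≈ 0.073

With H the event that the part has a fatigue crack, the joint likelihood of the observed sequence is P(data|H) = 0.12·0.88 = 0.10560 and P(data|¬H) = 0.785·0.215 = 0.16878.
Bayes: P(H|data) = 0.112·0.10560 / (0.112·0.10560 + 0.888·0.16878) = 0.011827/0.16170 = 0.0731.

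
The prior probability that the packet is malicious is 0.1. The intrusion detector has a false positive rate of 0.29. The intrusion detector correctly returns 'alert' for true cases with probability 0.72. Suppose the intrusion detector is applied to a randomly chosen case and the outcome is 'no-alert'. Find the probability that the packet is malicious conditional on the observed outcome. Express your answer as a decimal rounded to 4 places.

P(H | E) ≈ 0.0420

Let H be the event that the packet is malicious. P(H) = 0.1, so P(¬H) = 0.9. With E the 'no-alert' result, P(E|H) = 0.28 and P(E|¬H) = 0.71.
P(E) = 0.28·0.1 + 0.71·0.9 = 0.028000 + 0.63900 = 0.66700.
By Bayes' theorem, P(H|E) = 0.028000 / 0.66700 = 0.0420.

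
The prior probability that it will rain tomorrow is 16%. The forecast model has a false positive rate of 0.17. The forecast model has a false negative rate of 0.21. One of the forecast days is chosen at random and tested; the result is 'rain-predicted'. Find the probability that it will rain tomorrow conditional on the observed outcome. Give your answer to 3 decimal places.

Write H for 'it will rain tomorrow'. Prior odds H:¬H = 0.16/0.84 = 0.19048. For the 'rain-predicted' outcome, the likelihood ratio is 0.79/0.17 = 4.6471.
Posterior odds = 0.19048 × 4.6471 = 0.88515, so P(H|E) = 0.88515/(1+0.88515) = 0.470.

P(H | E) ≈ 0.470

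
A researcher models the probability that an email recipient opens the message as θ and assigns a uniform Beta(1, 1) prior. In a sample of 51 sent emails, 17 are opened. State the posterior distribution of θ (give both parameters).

The binomial likelihood is conjugate to the Beta prior: with 17 successes and 34 failures, the posterior is Beta(1+17, 1+34) = Beta(18, 35).

Posterior: Beta(18, 35)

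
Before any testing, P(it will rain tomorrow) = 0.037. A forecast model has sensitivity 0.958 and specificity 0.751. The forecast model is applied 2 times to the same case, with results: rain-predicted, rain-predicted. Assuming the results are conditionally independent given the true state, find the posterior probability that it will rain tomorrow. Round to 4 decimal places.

Posterior P(H) ≈ 0.3625

With H the event that it will rain tomorrow, the joint likelihood of the observed sequence is P(data|H) = 0.958·0.958 = 0.91776 and P(data|¬H) = 0.249·0.249 = 0.062001.
Bayes: P(H|data) = 0.037·0.91776 / (0.037·0.91776 + 0.963·0.062001) = 0.033957/0.093664 = 0.3625.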